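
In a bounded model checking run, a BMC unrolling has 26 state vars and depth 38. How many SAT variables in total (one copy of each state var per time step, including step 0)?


BMC unrolls to depth k, creating one copy of each state var for steps 0..k.
Step count = 38 + 1 = 39 (steps 0 through 38)
Vars per step = 26
Total = 26 * 39 = 1014

1014


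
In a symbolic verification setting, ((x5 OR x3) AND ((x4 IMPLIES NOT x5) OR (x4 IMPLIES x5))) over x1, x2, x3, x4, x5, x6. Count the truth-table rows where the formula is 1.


Formula: ((x5 OR x3) AND ((x4 IMPLIES NOT x5) OR (x4 IMPLIES x5))) over 6 vars (64 rows)
Evaluate each row (x1, x2, x3, x4, x5, x6 as bits, MSB first):
  row 0 [000000]: ((0 OR 0) AND ((0 IMPLIES NOT 0) OR (0 IMPLIES 0))) -> 0
  row 1 [000001]: ((0 OR 0) AND ((0 IMPLIES NOT 0) OR (0 IMPLIES 0))) -> 0
  row 2 [000010]: ((1 OR 0) AND ((0 IMPLIES NOT 1) OR (0 IMPLIES 1))) -> 1
  row 3 [000011]: ((1 OR 0) AND ((0 IMPLIES NOT 1) OR (0 IMPLIES 1))) -> 1
  row 4 [000100]: ((0 OR 0) AND ((1 IMPLIES NOT 0) OR (1 IMPLIES 0))) -> 0
  (every remaining row is evaluated the same way; all 64 results are listed next)
Full result column, 8 rows per line (x1,x2,x3 fixed per line; x4,x5,x6 runs 000..111 left to right):
  rows 0-7 [x1,x2,x3=000]: 00110011  (ones: 4)
  rows 8-15 [x1,x2,x3=001]: 11111111  (ones: 8)
  rows 16-23 [x1,x2,x3=010]: 00110011  (ones: 4)
  rows 24-31 [x1,x2,x3=011]: 11111111  (ones: 8)
  rows 32-39 [x1,x2,x3=100]: 00110011  (ones: 4)
  rows 40-47 [x1,x2,x3=101]: 11111111  (ones: 8)
  rows 48-55 [x1,x2,x3=110]: 00110011  (ones: 4)
  rows 56-63 [x1,x2,x3=111]: 11111111  (ones: 8)
Count of 1-rows = 4+8+4+8+4+8+4+8 = 48

48


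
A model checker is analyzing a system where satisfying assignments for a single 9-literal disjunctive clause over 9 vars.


Step 1: Total=2^9=512
Step 2: Unsat when all 9 false: 2^0=1
Step 3: Sat=512-1=511

511


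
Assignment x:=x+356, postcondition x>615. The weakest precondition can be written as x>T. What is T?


Formula: wp(x:=E, P) = P[E/x] (substitute E for x in postcondition)
Step 1: Postcondition: x>615
Step 2: Substitute x+356 for x: x+356>615
Step 3: Solve for x: x > 615-356 = 259

259


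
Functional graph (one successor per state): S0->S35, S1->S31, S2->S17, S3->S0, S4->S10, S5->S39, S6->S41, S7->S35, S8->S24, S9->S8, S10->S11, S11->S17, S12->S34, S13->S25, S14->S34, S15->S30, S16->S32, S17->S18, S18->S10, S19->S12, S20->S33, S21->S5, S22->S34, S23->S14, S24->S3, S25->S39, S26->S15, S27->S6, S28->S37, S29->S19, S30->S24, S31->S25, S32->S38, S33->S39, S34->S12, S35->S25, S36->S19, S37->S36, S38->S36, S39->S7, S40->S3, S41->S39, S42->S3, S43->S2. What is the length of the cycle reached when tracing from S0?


Trace from S0 until a state repeats:
  S0 -> S35 -> S25 -> S39 -> S7 -> S35
S35 first seen at step 1, revisited at step 5.
Cycle length = 5 - 1 = 4

4


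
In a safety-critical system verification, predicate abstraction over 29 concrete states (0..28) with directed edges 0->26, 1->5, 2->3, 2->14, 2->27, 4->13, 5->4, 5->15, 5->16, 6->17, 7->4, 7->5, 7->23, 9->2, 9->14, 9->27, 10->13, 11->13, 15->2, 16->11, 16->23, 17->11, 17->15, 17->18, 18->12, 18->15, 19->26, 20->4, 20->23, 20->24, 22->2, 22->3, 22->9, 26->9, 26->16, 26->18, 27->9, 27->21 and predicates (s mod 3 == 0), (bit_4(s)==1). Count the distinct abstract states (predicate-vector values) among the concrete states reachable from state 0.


BFS from 0:
Concrete reachable: {0, 2, 3, 9, 11, 12, 13, 14, 15, 16, 18, 21, 23, 26, 27}
Abstract via predicates (s mod 3 == 0), (bit_4(s)==1):
  (0,0) <- {2, 11, 13, 14}
  (0,1) <- {16, 23, 26}
  (1,0) <- {0, 3, 9, 12, 15}
  (1,1) <- {18, 21, 27}
Distinct abstract states = 4

4


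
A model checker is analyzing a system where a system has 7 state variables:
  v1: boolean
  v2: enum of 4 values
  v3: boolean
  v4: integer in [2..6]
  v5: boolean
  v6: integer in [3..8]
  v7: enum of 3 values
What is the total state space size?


State space = product of domain sizes of all variables.
Domain sizes:
  v1 (boolean): 2
  v2 (enum of 4 values): 4
  v3 (boolean): 2
  v4 (integer in [2..6]): 5
  v5 (boolean): 2
  v6 (integer in [3..8]): 6
  v7 (enum of 3 values): 3
Product = 2 * 4 * 2 * 5 * 2 * 6 * 3 = 2880

2880


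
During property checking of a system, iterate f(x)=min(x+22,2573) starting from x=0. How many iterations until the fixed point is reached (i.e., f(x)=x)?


Step 1: x=0, cap=2573, increment=22
Step 2: x grows by 22 each step until capped at 2573; fixed point is x=2573
Step 3: iterations = ceil(2573/22) = 117

117


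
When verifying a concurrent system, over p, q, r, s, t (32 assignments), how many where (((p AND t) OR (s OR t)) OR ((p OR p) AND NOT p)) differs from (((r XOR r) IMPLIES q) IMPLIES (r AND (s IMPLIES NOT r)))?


F1 = (((p AND t) OR (s OR t)) OR ((p OR p) AND NOT p))
F2 = (((r XOR r) IMPLIES q) IMPLIES (r AND (s IMPLIES NOT r)))
Evaluate both on each of 32 rows (bits = p,q,r,s,t):
  row 0 [00000]: F1=0 F2=0 -> 0
  row 1 [00001]: F1=1 F2=0 (differ) -> 1
  row 2 [00010]: F1=1 F2=0 (differ) -> 1
  row 3 [00011]: F1=1 F2=0 (differ) -> 1
  row 4 [00100]: F1=0 F2=1 (differ) -> 1
  row 5 [00101]: F1=1 F2=1 -> 0
  row 6 [00110]: F1=1 F2=0 (differ) -> 1
  row 7 [00111]: F1=1 F2=0 (differ) -> 1
  row 8 [01000]: F1=0 F2=0 -> 0
  row 9 [01001]: F1=1 F2=0 (differ) -> 1
  row 10 [01010]: F1=1 F2=0 (differ) -> 1
  row 11 [01011]: F1=1 F2=0 (differ) -> 1
  row 12 [01100]: F1=0 F2=1 (differ) -> 1
  row 13 [01101]: F1=1 F2=1 -> 0
  row 14 [01110]: F1=1 F2=0 (differ) -> 1
  row 15 [01111]: F1=1 F2=0 (differ) -> 1
  row 16 [10000]: F1=0 F2=0 -> 0
  row 17 [10001]: F1=1 F2=0 (differ) -> 1
  row 18 [10010]: F1=1 F2=0 (differ) -> 1
  row 19 [10011]: F1=1 F2=0 (differ) -> 1
  row 20 [10100]: F1=0 F2=1 (differ) -> 1
  row 21 [10101]: F1=1 F2=1 -> 0
  row 22 [10110]: F1=1 F2=0 (differ) -> 1
  row 23 [10111]: F1=1 F2=0 (differ) -> 1
  row 24 [11000]: F1=0 F2=0 -> 0
  row 25 [11001]: F1=1 F2=0 (differ) -> 1
  row 26 [11010]: F1=1 F2=0 (differ) -> 1
  row 27 [11011]: F1=1 F2=0 (differ) -> 1
  row 28 [11100]: F1=0 F2=1 (differ) -> 1
  row 29 [11101]: F1=1 F2=1 -> 0
  row 30 [11110]: F1=1 F2=0 (differ) -> 1
  row 31 [11111]: F1=1 F2=0 (differ) -> 1
Full result column, 8 rows per line (p,q fixed per line; r,s,t runs 000..111 left to right):
  rows 0-7 [p,q=00]: 01111011  (ones: 6)
  rows 8-15 [p,q=01]: 01111011  (ones: 6)
  rows 16-23 [p,q=10]: 01111011  (ones: 6)
  rows 24-31 [p,q=11]: 01111011  (ones: 6)
Disagreements = 6+6+6+6 = 24

24


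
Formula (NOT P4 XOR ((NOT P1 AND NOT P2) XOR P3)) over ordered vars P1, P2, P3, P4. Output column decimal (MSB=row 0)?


Formula: (NOT P4 XOR ((NOT P1 AND NOT P2) XOR P3)) over P1, P2, P3, P4 (16 rows)
Evaluate each row (bits = P1,P2,P3,P4, MSB first):
  row 0 [0000]: (NOT 0 XOR ((NOT 0 AND NOT 0) XOR 0)) -> 0
  row 1 [0001]: (NOT 1 XOR ((NOT 0 AND NOT 0) XOR 0)) -> 1
  row 2 [0010]: (NOT 0 XOR ((NOT 0 AND NOT 0) XOR 1)) -> 1
  row 3 [0011]: (NOT 1 XOR ((NOT 0 AND NOT 0) XOR 1)) -> 0
  row 4 [0100]: (NOT 0 XOR ((NOT 0 AND NOT 1) XOR 0)) -> 1
  row 5 [0101]: (NOT 1 XOR ((NOT 0 AND NOT 1) XOR 0)) -> 0
  row 6 [0110]: (NOT 0 XOR ((NOT 0 AND NOT 1) XOR 1)) -> 0
  row 7 [0111]: (NOT 1 XOR ((NOT 0 AND NOT 1) XOR 1)) -> 1
  row 8 [1000]: (NOT 0 XOR ((NOT 1 AND NOT 0) XOR 0)) -> 1
  row 9 [1001]: (NOT 1 XOR ((NOT 1 AND NOT 0) XOR 0)) -> 0
  row 10 [1010]: (NOT 0 XOR ((NOT 1 AND NOT 0) XOR 1)) -> 0
  row 11 [1011]: (NOT 1 XOR ((NOT 1 AND NOT 0) XOR 1)) -> 1
  row 12 [1100]: (NOT 0 XOR ((NOT 1 AND NOT 1) XOR 0)) -> 1
  row 13 [1101]: (NOT 1 XOR ((NOT 1 AND NOT 1) XOR 0)) -> 0
  row 14 [1110]: (NOT 0 XOR ((NOT 1 AND NOT 1) XOR 1)) -> 0
  row 15 [1111]: (NOT 1 XOR ((NOT 1 AND NOT 1) XOR 1)) -> 1
Full result column, 4 rows per line (P1,P2 fixed per line; P3,P4 runs 00..11 left to right):
  rows 0-3 [P1,P2=00]: 0110  = hex 6
  rows 4-7 [P1,P2=01]: 1001  = hex 9
  rows 8-11 [P1,P2=10]: 1001  = hex 9
  rows 12-15 [P1,P2=11]: 1001  = hex 9
Output column (row 0 .. row 15) = 0110100110011001
Output column grouped in 4s = 0110 1001 1001 1001 = 0x6999
Convert to decimal digit by digit (value = value*16 + digit):
  6 -> 6
  6*16 + 9 = 105
  105*16 + 9 = 1689
  1689*16 + 9 = 27033
Decimal = 27033

27033


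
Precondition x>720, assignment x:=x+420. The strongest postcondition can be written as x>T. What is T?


Formula: sp(P, x:=E) = exists old_x. (x = E[old_x/x]) AND P[old_x/x] (old_x is the value of x before the assignment; eliminate old_x by solving x = E[old_x/x] for old_x)
Step 1: Precondition P: x>720, i.e. old_x > 720
Step 2: Assignment gives x = old_x + 420, so old_x = x - 420
Step 3: Substitute into P: x - 420 > 720
Step 4: Simplify: x > 720+420 = 1140

1140


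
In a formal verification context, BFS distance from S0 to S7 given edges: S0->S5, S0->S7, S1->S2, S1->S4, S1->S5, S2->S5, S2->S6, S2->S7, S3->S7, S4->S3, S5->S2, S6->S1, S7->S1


BFS layer-by-layer from S0:
  dist 0: {S0}
  dist 1: {S5, S7}
  -> S7 reached at distance 1
Shortest path length = 1

1


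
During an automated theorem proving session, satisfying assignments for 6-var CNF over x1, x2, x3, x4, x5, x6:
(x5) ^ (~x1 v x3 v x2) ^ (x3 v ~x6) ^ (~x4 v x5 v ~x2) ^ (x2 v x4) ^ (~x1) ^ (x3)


CNF with 7 clauses over 6 vars (64 assignments).
An assignment satisfies CNF iff every clause has >=1 true literal.
Check each row (bits = x1,x2,x3,x4,x5,x6; clause T/F shown):
  row 0 [000000]: clauses=FTTTFTF -> 0
  row 1 [000001]: clauses=FTFTFTF -> 0
  row 2 [000010]: clauses=TTTTFTF -> 0
  row 3 [000011]: clauses=TTFTFTF -> 0
  row 4 [000100]: clauses=FTTTTTF -> 0
  (every remaining row is evaluated the same way; all 64 results are listed next)
Full result column, 8 rows per line (x1,x2,x3 fixed per line; x4,x5,x6 runs 000..111 left to right):
  rows 0-7 [x1,x2,x3=000]: 00000000  (ones: 0)
  rows 8-15 [x1,x2,x3=001]: 00000011  (ones: 2)
  rows 16-23 [x1,x2,x3=010]: 00000000  (ones: 0)
  rows 24-31 [x1,x2,x3=011]: 00110011  (ones: 4)
  rows 32-39 [x1,x2,x3=100]: 00000000  (ones: 0)
  rows 40-47 [x1,x2,x3=101]: 00000000  (ones: 0)
  rows 48-55 [x1,x2,x3=110]: 00000000  (ones: 0)
  rows 56-63 [x1,x2,x3=111]: 00000000  (ones: 0)
Satisfying assignments = 0+2+0+4+0+0+0+0 = 6

6


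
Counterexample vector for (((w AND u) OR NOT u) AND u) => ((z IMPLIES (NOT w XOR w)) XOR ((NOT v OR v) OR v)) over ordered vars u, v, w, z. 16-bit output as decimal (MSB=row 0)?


F1 = (((w AND u) OR NOT u) AND u)
F2 = ((z IMPLIES (NOT w XOR w)) XOR ((NOT v OR v) OR v))
Counterexample to F1=>F2 is where F1=1 and F2=0.
Evaluate each row (bits = u,v,w,z, MSB first):
  row 0 [0000]: F1=0 F2=0 -> F1&~F2 -> 0
  row 1 [0001]: F1=0 F2=0 -> F1&~F2 -> 0
  row 2 [0010]: F1=0 F2=0 -> F1&~F2 -> 0
  row 3 [0011]: F1=0 F2=0 -> F1&~F2 -> 0
  row 4 [0100]: F1=0 F2=0 -> F1&~F2 -> 0
  row 5 [0101]: F1=0 F2=0 -> F1&~F2 -> 0
  row 6 [0110]: F1=0 F2=0 -> F1&~F2 -> 0
  row 7 [0111]: F1=0 F2=0 -> F1&~F2 -> 0
  row 8 [1000]: F1=0 F2=0 -> F1&~F2 -> 0
  row 9 [1001]: F1=0 F2=0 -> F1&~F2 -> 0
  row 10 [1010]: F1=1 F2=0 -> F1&~F2 -> 1
  row 11 [1011]: F1=1 F2=0 -> F1&~F2 -> 1
  row 12 [1100]: F1=0 F2=0 -> F1&~F2 -> 0
  row 13 [1101]: F1=0 F2=0 -> F1&~F2 -> 0
  row 14 [1110]: F1=1 F2=0 -> F1&~F2 -> 1
  row 15 [1111]: F1=1 F2=0 -> F1&~F2 -> 1
Full result column, 4 rows per line (u,v fixed per line; w,z runs 00..11 left to right):
  rows 0-3 [u,v=00]: 0000  = hex 0
  rows 4-7 [u,v=01]: 0000  = hex 0
  rows 8-11 [u,v=10]: 0011  = hex 3
  rows 12-15 [u,v=11]: 0011  = hex 3
Counterexample vector (row 0 .. row 15) = 0000000000110011
Output column grouped in 4s = 0000 0000 0011 0011 = 0x0033
Convert to decimal digit by digit (value = value*16 + digit):
  0 -> 0
  0*16 + 0 = 0
  0*16 + 3 = 3
  3*16 + 3 = 51
Decimal = 51

51


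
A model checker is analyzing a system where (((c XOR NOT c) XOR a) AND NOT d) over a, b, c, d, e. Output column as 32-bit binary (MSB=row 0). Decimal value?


Formula: (((c XOR NOT c) XOR a) AND NOT d) over a, b, c, d, e (32 rows)
Evaluate each row (bits = a,b,c,d,e, MSB first):
  row 0 [00000]: (((0 XOR NOT 0) XOR 0) AND NOT 0) -> 1
  row 1 [00001]: (((0 XOR NOT 0) XOR 0) AND NOT 0) -> 1
  row 2 [00010]: (((0 XOR NOT 0) XOR 0) AND NOT 1) -> 0
  row 3 [00011]: (((0 XOR NOT 0) XOR 0) AND NOT 1) -> 0
  row 4 [00100]: (((1 XOR NOT 1) XOR 0) AND NOT 0) -> 1
  row 5 [00101]: (((1 XOR NOT 1) XOR 0) AND NOT 0) -> 1
  row 6 [00110]: (((1 XOR NOT 1) XOR 0) AND NOT 1) -> 0
  row 7 [00111]: (((1 XOR NOT 1) XOR 0) AND NOT 1) -> 0
  row 8 [01000]: (((0 XOR NOT 0) XOR 0) AND NOT 0) -> 1
  row 9 [01001]: (((0 XOR NOT 0) XOR 0) AND NOT 0) -> 1
  row 10 [01010]: (((0 XOR NOT 0) XOR 0) AND NOT 1) -> 0
  row 11 [01011]: (((0 XOR NOT 0) XOR 0) AND NOT 1) -> 0
  row 12 [01100]: (((1 XOR NOT 1) XOR 0) AND NOT 0) -> 1
  row 13 [01101]: (((1 XOR NOT 1) XOR 0) AND NOT 0) -> 1
  row 14 [01110]: (((1 XOR NOT 1) XOR 0) AND NOT 1) -> 0
  row 15 [01111]: (((1 XOR NOT 1) XOR 0) AND NOT 1) -> 0
  row 16 [10000]: (((0 XOR NOT 0) XOR 1) AND NOT 0) -> 0
  row 17 [10001]: (((0 XOR NOT 0) XOR 1) AND NOT 0) -> 0
  row 18 [10010]: (((0 XOR NOT 0) XOR 1) AND NOT 1) -> 0
  row 19 [10011]: (((0 XOR NOT 0) XOR 1) AND NOT 1) -> 0
  row 20 [10100]: (((1 XOR NOT 1) XOR 1) AND NOT 0) -> 0
  row 21 [10101]: (((1 XOR NOT 1) XOR 1) AND NOT 0) -> 0
  row 22 [10110]: (((1 XOR NOT 1) XOR 1) AND NOT 1) -> 0
  row 23 [10111]: (((1 XOR NOT 1) XOR 1) AND NOT 1) -> 0
  row 24 [11000]: (((0 XOR NOT 0) XOR 1) AND NOT 0) -> 0
  row 25 [11001]: (((0 XOR NOT 0) XOR 1) AND NOT 0) -> 0
  row 26 [11010]: (((0 XOR NOT 0) XOR 1) AND NOT 1) -> 0
  row 27 [11011]: (((0 XOR NOT 0) XOR 1) AND NOT 1) -> 0
  row 28 [11100]: (((1 XOR NOT 1) XOR 1) AND NOT 0) -> 0
  row 29 [11101]: (((1 XOR NOT 1) XOR 1) AND NOT 0) -> 0
  row 30 [11110]: (((1 XOR NOT 1) XOR 1) AND NOT 1) -> 0
  row 31 [11111]: (((1 XOR NOT 1) XOR 1) AND NOT 1) -> 0
Full result column, 4 rows per line (a,b,c fixed per line; d,e runs 00..11 left to right):
  rows 0-3 [a,b,c=000]: 1100  = hex C
  rows 4-7 [a,b,c=001]: 1100  = hex C
  rows 8-11 [a,b,c=010]: 1100  = hex C
  rows 12-15 [a,b,c=011]: 1100  = hex C
  rows 16-19 [a,b,c=100]: 0000  = hex 0
  rows 20-23 [a,b,c=101]: 0000  = hex 0
  rows 24-27 [a,b,c=110]: 0000  = hex 0
  rows 28-31 [a,b,c=111]: 0000  = hex 0
Output column (row 0 .. row 31) = 11001100110011000000000000000000
Output column grouped in 4s = 1100 1100 1100 1100 0000 0000 0000 0000 = 0xCCCC0000
Convert to decimal digit by digit (value = value*16 + digit):
  C -> 12
  12*16 + 12 (C) = 204
  204*16 + 12 (C) = 3276
  3276*16 + 12 (C) = 52428
  52428*16 + 0 = 838848
  838848*16 + 0 = 13421568
  13421568*16 + 0 = 214745088
  214745088*16 + 0 = 3435921408
Decimal = 3435921408

3435921408


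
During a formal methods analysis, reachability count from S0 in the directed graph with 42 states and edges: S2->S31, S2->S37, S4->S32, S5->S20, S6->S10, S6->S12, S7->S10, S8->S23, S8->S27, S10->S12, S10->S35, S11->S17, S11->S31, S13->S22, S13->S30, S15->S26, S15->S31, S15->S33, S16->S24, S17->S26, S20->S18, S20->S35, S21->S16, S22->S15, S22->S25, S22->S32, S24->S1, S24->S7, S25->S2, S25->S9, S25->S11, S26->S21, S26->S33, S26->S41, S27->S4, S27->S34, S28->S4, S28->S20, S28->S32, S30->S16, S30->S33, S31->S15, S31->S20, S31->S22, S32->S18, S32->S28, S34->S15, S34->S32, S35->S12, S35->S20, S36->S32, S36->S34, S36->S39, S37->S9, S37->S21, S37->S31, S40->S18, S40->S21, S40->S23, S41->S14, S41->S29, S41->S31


BFS from S0:
  layer 0: {S0}
Reachable set: {S0}
Count = 1

1


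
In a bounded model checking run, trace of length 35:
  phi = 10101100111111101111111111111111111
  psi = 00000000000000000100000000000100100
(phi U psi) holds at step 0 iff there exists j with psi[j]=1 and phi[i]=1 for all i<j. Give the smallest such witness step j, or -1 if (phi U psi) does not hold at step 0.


(phi U psi) at 0: need smallest j with psi[j]=1 and phi[i]=1 for all i in [0,j).
Scan from step 0:
  step 0: phi=1, psi=0 -> continue
  step 1: phi=0 -> phi-prefix broken from here
  step 17: psi=1 but phi already failed -> not a witness
  step 29: psi=1 but phi already failed -> not a witness
  step 32: psi=1 but phi already failed -> not a witness
  end of trace: no witness -> -1
Witness step = -1

-1


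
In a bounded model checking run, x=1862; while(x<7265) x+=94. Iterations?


Step 1: x goes from 1862 toward 7265 by 94; the body runs while x<7265, so iterations = ceil((bound-start)/step)
Step 2: Distance=5403
Step 3: ceil(5403/94)=58

58


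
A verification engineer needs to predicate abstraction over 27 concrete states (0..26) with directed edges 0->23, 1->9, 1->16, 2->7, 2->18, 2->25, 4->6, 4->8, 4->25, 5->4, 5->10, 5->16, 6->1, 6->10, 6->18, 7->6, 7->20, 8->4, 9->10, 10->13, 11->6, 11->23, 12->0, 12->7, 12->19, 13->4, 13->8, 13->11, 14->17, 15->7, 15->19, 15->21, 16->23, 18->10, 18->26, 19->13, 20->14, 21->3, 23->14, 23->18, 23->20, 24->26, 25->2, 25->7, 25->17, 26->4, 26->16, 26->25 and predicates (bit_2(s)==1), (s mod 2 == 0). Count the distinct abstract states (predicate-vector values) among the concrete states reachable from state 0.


BFS from 0:
Concrete reachable: {0, 1, 2, 4, 6, 7, 8, 9, 10, 11, 13, 14, 16, 17, 18, 20, 23, 25, 26}
Abstract via predicates (bit_2(s)==1), (s mod 2 == 0):
  (0,0) <- {1, 9, 11, 17, 25}
  (0,1) <- {0, 2, 8, 10, 16, 18, 26}
  (1,0) <- {7, 13, 23}
  (1,1) <- {4, 6, 14, 20}
Distinct abstract states = 4

4


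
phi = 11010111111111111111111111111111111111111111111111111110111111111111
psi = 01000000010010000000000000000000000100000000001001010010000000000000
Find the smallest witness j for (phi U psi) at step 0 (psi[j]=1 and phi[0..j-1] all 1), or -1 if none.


(phi U psi) at 0: need smallest j with psi[j]=1 and phi[i]=1 for all i in [0,j).
Scan from step 0:
  step 0: phi=1, psi=0 -> continue
  step 1: psi=1 and phi held for [0,1) -> witness found
Witness step = 1

1


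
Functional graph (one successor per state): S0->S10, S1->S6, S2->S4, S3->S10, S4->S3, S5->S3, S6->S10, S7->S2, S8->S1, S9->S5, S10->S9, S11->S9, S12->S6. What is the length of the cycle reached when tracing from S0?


Trace from S0 until a state repeats:
  S0 -> S10 -> S9 -> S5 -> S3 -> S10
S10 first seen at step 1, revisited at step 5.
Cycle length = 5 - 1 = 4

4


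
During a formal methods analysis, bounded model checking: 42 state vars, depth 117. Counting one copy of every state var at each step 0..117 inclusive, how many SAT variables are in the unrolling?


BMC unrolls to depth k, creating one copy of each state var for steps 0..k.
Step count = 117 + 1 = 118 (steps 0 through 117)
Vars per step = 42
Total = 42 * 118 = 4956

4956


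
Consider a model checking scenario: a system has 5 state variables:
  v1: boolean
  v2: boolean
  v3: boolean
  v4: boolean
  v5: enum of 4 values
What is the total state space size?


State space = product of domain sizes of all variables.
Domain sizes:
  v1 (boolean): 2
  v2 (boolean): 2
  v3 (boolean): 2
  v4 (boolean): 2
  v5 (enum of 4 values): 4
Product = 2 * 2 * 2 * 2 * 4 = 64

64


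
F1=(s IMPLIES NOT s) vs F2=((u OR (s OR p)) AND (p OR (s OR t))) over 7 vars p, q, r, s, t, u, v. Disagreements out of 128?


F1 = (s IMPLIES NOT s)
F2 = ((u OR (s OR p)) AND (p OR (s OR t)))
Evaluate both on each of 128 rows (bits = p,q,r,s,t,u,v):
  row 0 [0000000]: F1=1 F2=0 (differ) -> 1
  row 1 [0000001]: F1=1 F2=0 (differ) -> 1
  row 2 [0000010]: F1=1 F2=0 (differ) -> 1
  row 3 [0000011]: F1=1 F2=0 (differ) -> 1
  row 4 [0000100]: F1=1 F2=0 (differ) -> 1
  (every remaining row is evaluated the same way; all 128 results are listed next)
Full result column, 8 rows per line (p,q,r,s fixed per line; t,u,v runs 000..111 left to right):
  rows 0-7 [p,q,r,s=0000]: 11111100  (ones: 6)
  rows 8-15 [p,q,r,s=0001]: 11111111  (ones: 8)
  rows 16-23 [p,q,r,s=0010]: 11111100  (ones: 6)
  rows 24-31 [p,q,r,s=0011]: 11111111  (ones: 8)
  rows 32-39 [p,q,r,s=0100]: 11111100  (ones: 6)
  rows 40-47 [p,q,r,s=0101]: 11111111  (ones: 8)
  rows 48-55 [p,q,r,s=0110]: 11111100  (ones: 6)
  rows 56-63 [p,q,r,s=0111]: 11111111  (ones: 8)
  rows 64-71 [p,q,r,s=1000]: 00000000  (ones: 0)
  rows 72-79 [p,q,r,s=1001]: 11111111  (ones: 8)
  rows 80-87 [p,q,r,s=1010]: 00000000  (ones: 0)
  rows 88-95 [p,q,r,s=1011]: 11111111  (ones: 8)
  rows 96-103 [p,q,r,s=1100]: 00000000  (ones: 0)
  rows 104-111 [p,q,r,s=1101]: 11111111  (ones: 8)
  rows 112-119 [p,q,r,s=1110]: 00000000  (ones: 0)
  rows 120-127 [p,q,r,s=1111]: 11111111  (ones: 8)
Disagreements = 6+8+6+8+6+8+6+8+0+8+0+8+0+8+0+8 = 88

88


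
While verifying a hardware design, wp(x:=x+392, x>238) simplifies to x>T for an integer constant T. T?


Formula: wp(x:=E, P) = P[E/x] (substitute E for x in postcondition)
Step 1: Postcondition: x>238
Step 2: Substitute x+392 for x: x+392>238
Step 3: Solve for x: x > 238-392 = -154

-154


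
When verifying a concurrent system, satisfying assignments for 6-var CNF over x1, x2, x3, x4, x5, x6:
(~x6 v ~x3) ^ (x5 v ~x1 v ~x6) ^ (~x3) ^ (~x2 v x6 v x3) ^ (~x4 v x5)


CNF with 5 clauses over 6 vars (64 assignments).
An assignment satisfies CNF iff every clause has >=1 true literal.
Check each row (bits = x1,x2,x3,x4,x5,x6; clause T/F shown):
  row 0 [000000]: clauses=TTTTT -> 1
  row 1 [000001]: clauses=TTTTT -> 1
  row 2 [000010]: clauses=TTTTT -> 1
  row 3 [000011]: clauses=TTTTT -> 1
  row 4 [000100]: clauses=TTTTF -> 0
  (every remaining row is evaluated the same way; all 64 results are listed next)
Full result column, 8 rows per line (x1,x2,x3 fixed per line; x4,x5,x6 runs 000..111 left to right):
  rows 0-7 [x1,x2,x3=000]: 11110011  (ones: 6)
  rows 8-15 [x1,x2,x3=001]: 00000000  (ones: 0)
  rows 16-23 [x1,x2,x3=010]: 01010001  (ones: 3)
  rows 24-31 [x1,x2,x3=011]: 00000000  (ones: 0)
  rows 32-39 [x1,x2,x3=100]: 10110011  (ones: 5)
  rows 40-47 [x1,x2,x3=101]: 00000000  (ones: 0)
  rows 48-55 [x1,x2,x3=110]: 00010001  (ones: 2)
  rows 56-63 [x1,x2,x3=111]: 00000000  (ones: 0)
Satisfying assignments = 6+0+3+0+5+0+2+0 = 16

16


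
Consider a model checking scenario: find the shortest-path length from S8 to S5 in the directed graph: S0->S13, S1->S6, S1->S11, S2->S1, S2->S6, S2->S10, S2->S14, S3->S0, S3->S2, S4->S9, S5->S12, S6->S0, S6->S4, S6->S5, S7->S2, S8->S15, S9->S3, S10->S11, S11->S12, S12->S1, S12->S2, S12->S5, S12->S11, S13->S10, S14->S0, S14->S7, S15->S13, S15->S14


BFS layer-by-layer from S8:
  dist 0: {S8}
  dist 1: {S15}
  dist 2: {S13, S14}
  dist 3: {S0, S7, S10}
  dist 4: {S2, S11}
  dist 5: {S1, S6, S12}
  dist 6: {S4, S5}
  -> S5 reached at distance 6
Shortest path length = 6

6


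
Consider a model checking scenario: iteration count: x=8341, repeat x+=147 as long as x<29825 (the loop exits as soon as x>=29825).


Step 1: x goes from 8341 toward 29825 by 147; the body runs while x<29825, so iterations = ceil((bound-start)/step)
Step 2: Distance=21484
Step 3: ceil(21484/147)=147

147


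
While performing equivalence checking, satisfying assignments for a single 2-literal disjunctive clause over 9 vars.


Step 1: Total=2^9=512
Step 2: Unsat when all 2 false: 2^7=128
Step 3: Sat=512-128=384

384


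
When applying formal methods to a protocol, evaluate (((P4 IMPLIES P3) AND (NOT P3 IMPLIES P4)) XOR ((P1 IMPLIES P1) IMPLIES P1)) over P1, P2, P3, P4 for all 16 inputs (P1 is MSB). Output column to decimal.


Formula: (((P4 IMPLIES P3) AND (NOT P3 IMPLIES P4)) XOR ((P1 IMPLIES P1) IMPLIES P1)) over P1, P2, P3, P4 (16 rows)
Evaluate each row (bits = P1,P2,P3,P4, MSB first):
  row 0 [0000]: (((0 IMPLIES 0) AND (NOT 0 IMPLIES 0)) XOR ((0 IMPLIES 0) IMPLIES 0)) -> 0
  row 1 [0001]: (((1 IMPLIES 0) AND (NOT 0 IMPLIES 1)) XOR ((0 IMPLIES 0) IMPLIES 0)) -> 0
  row 2 [0010]: (((0 IMPLIES 1) AND (NOT 1 IMPLIES 0)) XOR ((0 IMPLIES 0) IMPLIES 0)) -> 1
  row 3 [0011]: (((1 IMPLIES 1) AND (NOT 1 IMPLIES 1)) XOR ((0 IMPLIES 0) IMPLIES 0)) -> 1
  row 4 [0100]: (((0 IMPLIES 0) AND (NOT 0 IMPLIES 0)) XOR ((0 IMPLIES 0) IMPLIES 0)) -> 0
  row 5 [0101]: (((1 IMPLIES 0) AND (NOT 0 IMPLIES 1)) XOR ((0 IMPLIES 0) IMPLIES 0)) -> 0
  row 6 [0110]: (((0 IMPLIES 1) AND (NOT 1 IMPLIES 0)) XOR ((0 IMPLIES 0) IMPLIES 0)) -> 1
  row 7 [0111]: (((1 IMPLIES 1) AND (NOT 1 IMPLIES 1)) XOR ((0 IMPLIES 0) IMPLIES 0)) -> 1
  row 8 [1000]: (((0 IMPLIES 0) AND (NOT 0 IMPLIES 0)) XOR ((1 IMPLIES 1) IMPLIES 1)) -> 1
  row 9 [1001]: (((1 IMPLIES 0) AND (NOT 0 IMPLIES 1)) XOR ((1 IMPLIES 1) IMPLIES 1)) -> 1
  row 10 [1010]: (((0 IMPLIES 1) AND (NOT 1 IMPLIES 0)) XOR ((1 IMPLIES 1) IMPLIES 1)) -> 0
  row 11 [1011]: (((1 IMPLIES 1) AND (NOT 1 IMPLIES 1)) XOR ((1 IMPLIES 1) IMPLIES 1)) -> 0
  row 12 [1100]: (((0 IMPLIES 0) AND (NOT 0 IMPLIES 0)) XOR ((1 IMPLIES 1) IMPLIES 1)) -> 1
  row 13 [1101]: (((1 IMPLIES 0) AND (NOT 0 IMPLIES 1)) XOR ((1 IMPLIES 1) IMPLIES 1)) -> 1
  row 14 [1110]: (((0 IMPLIES 1) AND (NOT 1 IMPLIES 0)) XOR ((1 IMPLIES 1) IMPLIES 1)) -> 0
  row 15 [1111]: (((1 IMPLIES 1) AND (NOT 1 IMPLIES 1)) XOR ((1 IMPLIES 1) IMPLIES 1)) -> 0
Full result column, 4 rows per line (P1,P2 fixed per line; P3,P4 runs 00..11 left to right):
  rows 0-3 [P1,P2=00]: 0011  = hex 3
  rows 4-7 [P1,P2=01]: 0011  = hex 3
  rows 8-11 [P1,P2=10]: 1100  = hex C
  rows 12-15 [P1,P2=11]: 1100  = hex C
Output column (row 0 .. row 15) = 0011001111001100
Output column grouped in 4s = 0011 0011 1100 1100 = 0x33CC
Convert to decimal digit by digit (value = value*16 + digit):
  3 -> 3
  3*16 + 3 = 51
  51*16 + 12 (C) = 828
  828*16 + 12 (C) = 13260
Decimal = 13260

13260


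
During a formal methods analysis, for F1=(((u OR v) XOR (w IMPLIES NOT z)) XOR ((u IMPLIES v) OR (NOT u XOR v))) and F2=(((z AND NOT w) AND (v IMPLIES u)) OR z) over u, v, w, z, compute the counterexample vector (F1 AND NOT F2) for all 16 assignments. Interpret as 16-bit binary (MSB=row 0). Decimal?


F1 = (((u OR v) XOR (w IMPLIES NOT z)) XOR ((u IMPLIES v) OR (NOT u XOR v)))
F2 = (((z AND NOT w) AND (v IMPLIES u)) OR z)
Counterexample to F1=>F2 is where F1=1 and F2=0.
Evaluate each row (bits = u,v,w,z, MSB first):
  row 0 [0000]: F1=0 F2=0 -> F1&~F2 -> 0
  row 1 [0001]: F1=0 F2=1 -> F1&~F2 -> 0
  row 2 [0010]: F1=0 F2=0 -> F1&~F2 -> 0
  row 3 [0011]: F1=1 F2=1 -> F1&~F2 -> 0
  row 4 [0100]: F1=1 F2=0 -> F1&~F2 -> 1
  row 5 [0101]: F1=1 F2=1 -> F1&~F2 -> 0
  row 6 [0110]: F1=1 F2=0 -> F1&~F2 -> 1
  row 7 [0111]: F1=0 F2=1 -> F1&~F2 -> 0
  row 8 [1000]: F1=0 F2=0 -> F1&~F2 -> 0
  row 9 [1001]: F1=0 F2=1 -> F1&~F2 -> 0
  row 10 [1010]: F1=0 F2=0 -> F1&~F2 -> 0
  row 11 [1011]: F1=1 F2=1 -> F1&~F2 -> 0
  row 12 [1100]: F1=1 F2=0 -> F1&~F2 -> 1
  row 13 [1101]: F1=1 F2=1 -> F1&~F2 -> 0
  row 14 [1110]: F1=1 F2=0 -> F1&~F2 -> 1
  row 15 [1111]: F1=0 F2=1 -> F1&~F2 -> 0
Full result column, 4 rows per line (u,v fixed per line; w,z runs 00..11 left to right):
  rows 0-3 [u,v=00]: 0000  = hex 0
  rows 4-7 [u,v=01]: 1010  = hex A
  rows 8-11 [u,v=10]: 0000  = hex 0
  rows 12-15 [u,v=11]: 1010  = hex A
Counterexample vector (row 0 .. row 15) = 0000101000001010
Output column grouped in 4s = 0000 1010 0000 1010 = 0x0A0A
Convert to decimal digit by digit (value = value*16 + digit):
  0 -> 0
  0*16 + 10 (A) = 10
  10*16 + 0 = 160
  160*16 + 10 (A) = 2570
Decimal = 2570

2570


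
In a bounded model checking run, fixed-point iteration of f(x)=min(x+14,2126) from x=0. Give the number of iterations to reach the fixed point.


Step 1: x=0, cap=2126, increment=14
Step 2: x grows by 14 each step until capped at 2126; fixed point is x=2126
Step 3: iterations = ceil(2126/14) = 152

152


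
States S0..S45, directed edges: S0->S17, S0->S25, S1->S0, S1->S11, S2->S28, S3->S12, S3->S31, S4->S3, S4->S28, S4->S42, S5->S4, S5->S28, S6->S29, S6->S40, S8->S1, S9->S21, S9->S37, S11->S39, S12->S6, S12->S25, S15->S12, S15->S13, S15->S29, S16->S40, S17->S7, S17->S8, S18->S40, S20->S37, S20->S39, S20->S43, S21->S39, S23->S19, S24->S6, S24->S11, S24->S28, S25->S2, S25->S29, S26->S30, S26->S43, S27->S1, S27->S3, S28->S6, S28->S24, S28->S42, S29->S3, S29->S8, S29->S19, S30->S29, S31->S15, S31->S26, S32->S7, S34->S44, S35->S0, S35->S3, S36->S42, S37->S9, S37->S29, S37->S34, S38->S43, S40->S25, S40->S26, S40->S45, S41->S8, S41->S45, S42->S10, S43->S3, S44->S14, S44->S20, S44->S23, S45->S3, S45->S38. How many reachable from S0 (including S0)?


BFS from S0:
  layer 0: {S0}
  layer 1: {S17, S25}
  layer 2: {S2, S7, S8, S29}
  layer 3: {S1, S3, S19, S28}
  layer 4: {S6, S11, S12, S24, S31, S42}
  layer 5: {S10, S15, S26, S39, S40}
  layer 6: {S13, S30, S43, S45}
  layer 7: {S38}
Reachable set: {S0, S1, S2, S3, S6, S7, S8, S10, S11, S12, S13, S15, S17, S19, S24, S25, S26, S28, S29, S30, S31, S38, S39, S40, S42, S43, S45}
Count = 27

27


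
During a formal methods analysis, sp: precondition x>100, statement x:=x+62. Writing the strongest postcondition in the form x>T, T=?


Formula: sp(P, x:=E) = exists old_x. (x = E[old_x/x]) AND P[old_x/x] (old_x is the value of x before the assignment; eliminate old_x by solving x = E[old_x/x] for old_x)
Step 1: Precondition P: x>100, i.e. old_x > 100
Step 2: Assignment gives x = old_x + 62, so old_x = x - 62
Step 3: Substitute into P: x - 62 > 100
Step 4: Simplify: x > 100+62 = 162

162


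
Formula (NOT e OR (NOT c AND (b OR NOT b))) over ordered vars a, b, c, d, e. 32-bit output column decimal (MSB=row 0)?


Formula: (NOT e OR (NOT c AND (b OR NOT b))) over a, b, c, d, e (32 rows)
Evaluate each row (bits = a,b,c,d,e, MSB first):
  row 0 [00000]: (NOT 0 OR (NOT 0 AND (0 OR NOT 0))) -> 1
  row 1 [00001]: (NOT 1 OR (NOT 0 AND (0 OR NOT 0))) -> 1
  row 2 [00010]: (NOT 0 OR (NOT 0 AND (0 OR NOT 0))) -> 1
  row 3 [00011]: (NOT 1 OR (NOT 0 AND (0 OR NOT 0))) -> 1
  row 4 [00100]: (NOT 0 OR (NOT 1 AND (0 OR NOT 0))) -> 1
  row 5 [00101]: (NOT 1 OR (NOT 1 AND (0 OR NOT 0))) -> 0
  row 6 [00110]: (NOT 0 OR (NOT 1 AND (0 OR NOT 0))) -> 1
  row 7 [00111]: (NOT 1 OR (NOT 1 AND (0 OR NOT 0))) -> 0
  row 8 [01000]: (NOT 0 OR (NOT 0 AND (1 OR NOT 1))) -> 1
  row 9 [01001]: (NOT 1 OR (NOT 0 AND (1 OR NOT 1))) -> 1
  row 10 [01010]: (NOT 0 OR (NOT 0 AND (1 OR NOT 1))) -> 1
  row 11 [01011]: (NOT 1 OR (NOT 0 AND (1 OR NOT 1))) -> 1
  row 12 [01100]: (NOT 0 OR (NOT 1 AND (1 OR NOT 1))) -> 1
  row 13 [01101]: (NOT 1 OR (NOT 1 AND (1 OR NOT 1))) -> 0
  row 14 [01110]: (NOT 0 OR (NOT 1 AND (1 OR NOT 1))) -> 1
  row 15 [01111]: (NOT 1 OR (NOT 1 AND (1 OR NOT 1))) -> 0
  row 16 [10000]: (NOT 0 OR (NOT 0 AND (0 OR NOT 0))) -> 1
  row 17 [10001]: (NOT 1 OR (NOT 0 AND (0 OR NOT 0))) -> 1
  row 18 [10010]: (NOT 0 OR (NOT 0 AND (0 OR NOT 0))) -> 1
  row 19 [10011]: (NOT 1 OR (NOT 0 AND (0 OR NOT 0))) -> 1
  row 20 [10100]: (NOT 0 OR (NOT 1 AND (0 OR NOT 0))) -> 1
  row 21 [10101]: (NOT 1 OR (NOT 1 AND (0 OR NOT 0))) -> 0
  row 22 [10110]: (NOT 0 OR (NOT 1 AND (0 OR NOT 0))) -> 1
  row 23 [10111]: (NOT 1 OR (NOT 1 AND (0 OR NOT 0))) -> 0
  row 24 [11000]: (NOT 0 OR (NOT 0 AND (1 OR NOT 1))) -> 1
  row 25 [11001]: (NOT 1 OR (NOT 0 AND (1 OR NOT 1))) -> 1
  row 26 [11010]: (NOT 0 OR (NOT 0 AND (1 OR NOT 1))) -> 1
  row 27 [11011]: (NOT 1 OR (NOT 0 AND (1 OR NOT 1))) -> 1
  row 28 [11100]: (NOT 0 OR (NOT 1 AND (1 OR NOT 1))) -> 1
  row 29 [11101]: (NOT 1 OR (NOT 1 AND (1 OR NOT 1))) -> 0
  row 30 [11110]: (NOT 0 OR (NOT 1 AND (1 OR NOT 1))) -> 1
  row 31 [11111]: (NOT 1 OR (NOT 1 AND (1 OR NOT 1))) -> 0
Full result column, 4 rows per line (a,b,c fixed per line; d,e runs 00..11 left to right):
  rows 0-3 [a,b,c=000]: 1111  = hex F
  rows 4-7 [a,b,c=001]: 1010  = hex A
  rows 8-11 [a,b,c=010]: 1111  = hex F
  rows 12-15 [a,b,c=011]: 1010  = hex A
  rows 16-19 [a,b,c=100]: 1111  = hex F
  rows 20-23 [a,b,c=101]: 1010  = hex A
  rows 24-27 [a,b,c=110]: 1111  = hex F
  rows 28-31 [a,b,c=111]: 1010  = hex A
Output column (row 0 .. row 31) = 11111010111110101111101011111010
Output column grouped in 4s = 1111 1010 1111 1010 1111 1010 1111 1010 = 0xFAFAFAFA
Convert to decimal digit by digit (value = value*16 + digit):
  F -> 15
  15*16 + 10 (A) = 250
  250*16 + 15 (F) = 4015
  4015*16 + 10 (A) = 64250
  64250*16 + 15 (F) = 1028015
  1028015*16 + 10 (A) = 16448250
  16448250*16 + 15 (F) = 263172015
  263172015*16 + 10 (A) = 4210752250
Decimal = 4210752250

4210752250


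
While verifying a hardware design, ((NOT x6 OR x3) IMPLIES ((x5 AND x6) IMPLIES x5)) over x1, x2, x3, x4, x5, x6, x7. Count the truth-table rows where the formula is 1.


Formula: ((NOT x6 OR x3) IMPLIES ((x5 AND x6) IMPLIES x5)) over 7 vars (128 rows)
Evaluate each row (x1, x2, x3, x4, x5, x6, x7 as bits, MSB first):
  row 0 [0000000]: ((NOT 0 OR 0) IMPLIES ((0 AND 0) IMPLIES 0)) -> 1
  row 1 [0000001]: ((NOT 0 OR 0) IMPLIES ((0 AND 0) IMPLIES 0)) -> 1
  row 2 [0000010]: ((NOT 1 OR 0) IMPLIES ((0 AND 1) IMPLIES 0)) -> 1
  row 3 [0000011]: ((NOT 1 OR 0) IMPLIES ((0 AND 1) IMPLIES 0)) -> 1
  row 4 [0000100]: ((NOT 0 OR 0) IMPLIES ((1 AND 0) IMPLIES 1)) -> 1
  (every remaining row is evaluated the same way; all 128 results are listed next)
Full result column, 8 rows per line (x1,x2,x3,x4 fixed per line; x5,x6,x7 runs 000..111 left to right):
  rows 0-7 [x1,x2,x3,x4=0000]: 11111111  (ones: 8)
  rows 8-15 [x1,x2,x3,x4=0001]: 11111111  (ones: 8)
  rows 16-23 [x1,x2,x3,x4=0010]: 11111111  (ones: 8)
  rows 24-31 [x1,x2,x3,x4=0011]: 11111111  (ones: 8)
  rows 32-39 [x1,x2,x3,x4=0100]: 11111111  (ones: 8)
  rows 40-47 [x1,x2,x3,x4=0101]: 11111111  (ones: 8)
  rows 48-55 [x1,x2,x3,x4=0110]: 11111111  (ones: 8)
  rows 56-63 [x1,x2,x3,x4=0111]: 11111111  (ones: 8)
  rows 64-71 [x1,x2,x3,x4=1000]: 11111111  (ones: 8)
  rows 72-79 [x1,x2,x3,x4=1001]: 11111111  (ones: 8)
  rows 80-87 [x1,x2,x3,x4=1010]: 11111111  (ones: 8)
  rows 88-95 [x1,x2,x3,x4=1011]: 11111111  (ones: 8)
  rows 96-103 [x1,x2,x3,x4=1100]: 11111111  (ones: 8)
  rows 104-111 [x1,x2,x3,x4=1101]: 11111111  (ones: 8)
  rows 112-119 [x1,x2,x3,x4=1110]: 11111111  (ones: 8)
  rows 120-127 [x1,x2,x3,x4=1111]: 11111111  (ones: 8)
Count of 1-rows = 8+8+8+8+8+8+8+8+8+8+8+8+8+8+8+8 = 128

128


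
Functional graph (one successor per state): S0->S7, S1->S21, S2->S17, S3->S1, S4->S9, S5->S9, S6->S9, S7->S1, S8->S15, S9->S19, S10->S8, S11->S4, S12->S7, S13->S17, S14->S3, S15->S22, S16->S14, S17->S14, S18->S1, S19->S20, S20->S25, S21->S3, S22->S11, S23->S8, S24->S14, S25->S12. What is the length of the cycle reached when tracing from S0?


Trace from S0 until a state repeats:
  S0 -> S7 -> S1 -> S21 -> S3 -> S1
S1 first seen at step 2, revisited at step 5.
Cycle length = 5 - 2 = 3

3


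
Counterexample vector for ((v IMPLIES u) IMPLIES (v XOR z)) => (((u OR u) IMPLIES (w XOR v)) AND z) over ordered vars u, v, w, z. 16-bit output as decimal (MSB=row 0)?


F1 = ((v IMPLIES u) IMPLIES (v XOR z))
F2 = (((u OR u) IMPLIES (w XOR v)) AND z)
Counterexample to F1=>F2 is where F1=1 and F2=0.
Evaluate each row (bits = u,v,w,z, MSB first):
  row 0 [0000]: F1=0 F2=0 -> F1&~F2 -> 0
  row 1 [0001]: F1=1 F2=1 -> F1&~F2 -> 0
  row 2 [0010]: F1=0 F2=0 -> F1&~F2 -> 0
  row 3 [0011]: F1=1 F2=1 -> F1&~F2 -> 0
  row 4 [0100]: F1=1 F2=0 -> F1&~F2 -> 1
  row 5 [0101]: F1=1 F2=1 -> F1&~F2 -> 0
  row 6 [0110]: F1=1 F2=0 -> F1&~F2 -> 1
  row 7 [0111]: F1=1 F2=1 -> F1&~F2 -> 0
  row 8 [1000]: F1=0 F2=0 -> F1&~F2 -> 0
  row 9 [1001]: F1=1 F2=0 -> F1&~F2 -> 1
  row 10 [1010]: F1=0 F2=0 -> F1&~F2 -> 0
  row 11 [1011]: F1=1 F2=1 -> F1&~F2 -> 0
  row 12 [1100]: F1=1 F2=0 -> F1&~F2 -> 1
  row 13 [1101]: F1=0 F2=1 -> F1&~F2 -> 0
  row 14 [1110]: F1=1 F2=0 -> F1&~F2 -> 1
  row 15 [1111]: F1=0 F2=0 -> F1&~F2 -> 0
Full result column, 4 rows per line (u,v fixed per line; w,z runs 00..11 left to right):
  rows 0-3 [u,v=00]: 0000  = hex 0
  rows 4-7 [u,v=01]: 1010  = hex A
  rows 8-11 [u,v=10]: 0100  = hex 4
  rows 12-15 [u,v=11]: 1010  = hex A
Counterexample vector (row 0 .. row 15) = 0000101001001010
Output column grouped in 4s = 0000 1010 0100 1010 = 0x0A4A
Convert to decimal digit by digit (value = value*16 + digit):
  0 -> 0
  0*16 + 10 (A) = 10
  10*16 + 4 = 164
  164*16 + 10 (A) = 2634
Decimal = 2634

2634


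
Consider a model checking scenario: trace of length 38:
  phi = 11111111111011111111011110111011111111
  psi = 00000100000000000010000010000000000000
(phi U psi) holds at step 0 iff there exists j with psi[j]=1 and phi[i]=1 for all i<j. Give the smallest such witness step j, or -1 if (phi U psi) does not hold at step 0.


(phi U psi) at 0: need smallest j with psi[j]=1 and phi[i]=1 for all i in [0,j).
Scan from step 0:
  step 0: phi=1, psi=0 -> continue
  step 1: phi=1, psi=0 -> continue
  step 2: phi=1, psi=0 -> continue
  step 3: phi=1, psi=0 -> continue
  step 5: psi=1 and phi held for [0,5) -> witness found
Witness step = 5

5


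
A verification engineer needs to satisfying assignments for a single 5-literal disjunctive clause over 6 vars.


Step 1: Total=2^6=64
Step 2: Unsat when all 5 false: 2^1=2
Step 3: Sat=64-2=62

62


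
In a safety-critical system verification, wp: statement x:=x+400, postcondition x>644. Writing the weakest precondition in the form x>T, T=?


Formula: wp(x:=E, P) = P[E/x] (substitute E for x in postcondition)
Step 1: Postcondition: x>644
Step 2: Substitute x+400 for x: x+400>644
Step 3: Solve for x: x > 644-400 = 244

244


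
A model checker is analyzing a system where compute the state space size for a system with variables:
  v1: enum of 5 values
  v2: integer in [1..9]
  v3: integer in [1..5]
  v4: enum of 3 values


State space = product of domain sizes of all variables.
Domain sizes:
  v1 (enum of 5 values): 5
  v2 (integer in [1..9]): 9
  v3 (integer in [1..5]): 5
  v4 (enum of 3 values): 3
Product = 5 * 9 * 5 * 3 = 675

675


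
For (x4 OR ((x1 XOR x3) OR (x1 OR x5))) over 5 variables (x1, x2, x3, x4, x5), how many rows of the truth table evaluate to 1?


Formula: (x4 OR ((x1 XOR x3) OR (x1 OR x5))) over 5 vars (32 rows)
Evaluate each row (x1, x2, x3, x4, x5 as bits, MSB first):
  row 0 [00000]: (0 OR ((0 XOR 0) OR (0 OR 0))) -> 0
  row 1 [00001]: (0 OR ((0 XOR 0) OR (0 OR 1))) -> 1
  row 2 [00010]: (1 OR ((0 XOR 0) OR (0 OR 0))) -> 1
  row 3 [00011]: (1 OR ((0 XOR 0) OR (0 OR 1))) -> 1
  row 4 [00100]: (0 OR ((0 XOR 1) OR (0 OR 0))) -> 1
  row 5 [00101]: (0 OR ((0 XOR 1) OR (0 OR 1))) -> 1
  row 6 [00110]: (1 OR ((0 XOR 1) OR (0 OR 0))) -> 1
  row 7 [00111]: (1 OR ((0 XOR 1) OR (0 OR 1))) -> 1
  row 8 [01000]: (0 OR ((0 XOR 0) OR (0 OR 0))) -> 0
  row 9 [01001]: (0 OR ((0 XOR 0) OR (0 OR 1))) -> 1
  row 10 [01010]: (1 OR ((0 XOR 0) OR (0 OR 0))) -> 1
  row 11 [01011]: (1 OR ((0 XOR 0) OR (0 OR 1))) -> 1
  row 12 [01100]: (0 OR ((0 XOR 1) OR (0 OR 0))) -> 1
  row 13 [01101]: (0 OR ((0 XOR 1) OR (0 OR 1))) -> 1
  row 14 [01110]: (1 OR ((0 XOR 1) OR (0 OR 0))) -> 1
  row 15 [01111]: (1 OR ((0 XOR 1) OR (0 OR 1))) -> 1
  row 16 [10000]: (0 OR ((1 XOR 0) OR (1 OR 0))) -> 1
  row 17 [10001]: (0 OR ((1 XOR 0) OR (1 OR 1))) -> 1
  row 18 [10010]: (1 OR ((1 XOR 0) OR (1 OR 0))) -> 1
  row 19 [10011]: (1 OR ((1 XOR 0) OR (1 OR 1))) -> 1
  row 20 [10100]: (0 OR ((1 XOR 1) OR (1 OR 0))) -> 1
  row 21 [10101]: (0 OR ((1 XOR 1) OR (1 OR 1))) -> 1
  row 22 [10110]: (1 OR ((1 XOR 1) OR (1 OR 0))) -> 1
  row 23 [10111]: (1 OR ((1 XOR 1) OR (1 OR 1))) -> 1
  row 24 [11000]: (0 OR ((1 XOR 0) OR (1 OR 0))) -> 1
  row 25 [11001]: (0 OR ((1 XOR 0) OR (1 OR 1))) -> 1
  row 26 [11010]: (1 OR ((1 XOR 0) OR (1 OR 0))) -> 1
  row 27 [11011]: (1 OR ((1 XOR 0) OR (1 OR 1))) -> 1
  row 28 [11100]: (0 OR ((1 XOR 1) OR (1 OR 0))) -> 1
  row 29 [11101]: (0 OR ((1 XOR 1) OR (1 OR 1))) -> 1
  row 30 [11110]: (1 OR ((1 XOR 1) OR (1 OR 0))) -> 1
  row 31 [11111]: (1 OR ((1 XOR 1) OR (1 OR 1))) -> 1
Full result column, 8 rows per line (x1,x2 fixed per line; x3,x4,x5 runs 000..111 left to right):
  rows 0-7 [x1,x2=00]: 01111111  (ones: 7)
  rows 8-15 [x1,x2=01]: 01111111  (ones: 7)
  rows 16-23 [x1,x2=10]: 11111111  (ones: 8)
  rows 24-31 [x1,x2=11]: 11111111  (ones: 8)
Count of 1-rows = 7+7+8+8 = 30

30


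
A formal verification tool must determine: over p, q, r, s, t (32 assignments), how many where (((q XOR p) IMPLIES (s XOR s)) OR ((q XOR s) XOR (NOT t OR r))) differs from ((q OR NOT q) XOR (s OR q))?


F1 = (((q XOR p) IMPLIES (s XOR s)) OR ((q XOR s) XOR (NOT t OR r)))
F2 = ((q OR NOT q) XOR (s OR q))
Evaluate both on each of 32 rows (bits = p,q,r,s,t):
  row 0 [00000]: F1=1 F2=1 -> 0
  row 1 [00001]: F1=1 F2=1 -> 0
  row 2 [00010]: F1=1 F2=0 (differ) -> 1
  row 3 [00011]: F1=1 F2=0 (differ) -> 1
  row 4 [00100]: F1=1 F2=1 -> 0
  row 5 [00101]: F1=1 F2=1 -> 0
  row 6 [00110]: F1=1 F2=0 (differ) -> 1
  row 7 [00111]: F1=1 F2=0 (differ) -> 1
  row 8 [01000]: F1=0 F2=0 -> 0
  row 9 [01001]: F1=1 F2=0 (differ) -> 1
  row 10 [01010]: F1=1 F2=0 (differ) -> 1
  row 11 [01011]: F1=0 F2=0 -> 0
  row 12 [01100]: F1=0 F2=0 -> 0
  row 13 [01101]: F1=0 F2=0 -> 0
  row 14 [01110]: F1=1 F2=0 (differ) -> 1
  row 15 [01111]: F1=1 F2=0 (differ) -> 1
  row 16 [10000]: F1=1 F2=1 -> 0
  row 17 [10001]: F1=0 F2=1 (differ) -> 1
  row 18 [10010]: F1=0 F2=0 -> 0
  row 19 [10011]: F1=1 F2=0 (differ) -> 1
  row 20 [10100]: F1=1 F2=1 -> 0
  row 21 [10101]: F1=1 F2=1 -> 0
  row 22 [10110]: F1=0 F2=0 -> 0
  row 23 [10111]: F1=0 F2=0 -> 0
  row 24 [11000]: F1=1 F2=0 (differ) -> 1
  row 25 [11001]: F1=1 F2=0 (differ) -> 1
  row 26 [11010]: F1=1 F2=0 (differ) -> 1
  row 27 [11011]: F1=1 F2=0 (differ) -> 1
  row 28 [11100]: F1=1 F2=0 (differ) -> 1
  row 29 [11101]: F1=1 F2=0 (differ) -> 1
  row 30 [11110]: F1=1 F2=0 (differ) -> 1
  row 31 [11111]: F1=1 F2=0 (differ) -> 1
Full result column, 8 rows per line (p,q fixed per line; r,s,t runs 000..111 left to right):
  rows 0-7 [p,q=00]: 00110011  (ones: 4)
  rows 8-15 [p,q=01]: 01100011  (ones: 4)
  rows 16-23 [p,q=10]: 01010000  (ones: 2)
  rows 24-31 [p,q=11]: 11111111  (ones: 8)
Disagreements = 4+4+2+8 = 18

18
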